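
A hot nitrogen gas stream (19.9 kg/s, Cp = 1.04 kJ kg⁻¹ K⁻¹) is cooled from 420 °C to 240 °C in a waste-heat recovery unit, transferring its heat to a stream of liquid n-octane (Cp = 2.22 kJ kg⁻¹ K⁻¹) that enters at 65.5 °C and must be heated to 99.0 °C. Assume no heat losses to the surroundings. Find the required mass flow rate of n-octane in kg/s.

ṁ_c = 50.1 kg/s

Heat released by hot stream: Q = 19.9 × 1.04 × (420 − 240) = 3725.3 kJ/s
Energy balance on cold side (adiabatic exchanger): Q = ṁ_c·Cp_c·(T_c,out − T_c,in)
ṁ_c = 3725.3 / [2.22 × (99.0 − 65.5)] = 50.091 kg/s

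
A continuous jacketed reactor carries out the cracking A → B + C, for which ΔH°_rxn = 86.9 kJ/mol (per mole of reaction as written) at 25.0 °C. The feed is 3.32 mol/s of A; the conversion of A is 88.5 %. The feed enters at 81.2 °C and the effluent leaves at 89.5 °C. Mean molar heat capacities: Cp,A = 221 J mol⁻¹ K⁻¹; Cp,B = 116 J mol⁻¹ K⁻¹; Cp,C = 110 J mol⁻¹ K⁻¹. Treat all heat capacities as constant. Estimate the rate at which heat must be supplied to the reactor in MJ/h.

Q_in = 945 MJ/h

Extent of reaction ξ = 0.885 × 3.32 = 2.9382 mol/s
Reaction term: ξ·ΔH°_rxn = 2.9382 × 86.9 = 255.33 kJ/s
Sensible, feed 81.2→25 °C: -41.235 kJ/s
Outlet flows (mol/s): A 0.3818, B 2.9382, C 2.9382
Sensible, products 25→89.5 °C: 48.273 kJ/s
Q = ΔH = 262.37 kJ/s = 262.37 kW
Heat supplied = 944.52 MJ/h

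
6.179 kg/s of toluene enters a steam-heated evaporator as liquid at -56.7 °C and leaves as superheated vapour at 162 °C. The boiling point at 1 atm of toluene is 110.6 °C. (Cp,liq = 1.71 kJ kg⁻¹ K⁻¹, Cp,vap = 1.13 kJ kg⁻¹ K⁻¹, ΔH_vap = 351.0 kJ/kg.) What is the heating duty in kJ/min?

liquid -56.7→110.6 °C: 286.08 kJ/kg
vaporisation at 110.6 °C: 351 kJ/kg
vapour 110.6→162 °C: 58.082 kJ/kg
Δh = 286.08 + 351 + 58.082 = 695.17 kJ/kg
Q = ṁ·Δh = 6.179 kg/s × 695.17 kJ/kg = 4295.4 kJ/s
|Q| = 4295.4 kW = 257730 kJ/min

Q = 258000 kJ/min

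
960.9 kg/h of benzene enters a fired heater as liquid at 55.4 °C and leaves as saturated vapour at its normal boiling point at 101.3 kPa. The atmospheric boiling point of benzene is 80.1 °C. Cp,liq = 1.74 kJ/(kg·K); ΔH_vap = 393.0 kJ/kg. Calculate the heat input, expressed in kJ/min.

Q = 6980 kJ/min

liquid 55.4→80.1 °C: 42.978 kJ/kg
vaporisation at 80.1 °C: 393 kJ/kg
Δh = 42.978 + 393 = 435.98 kJ/kg
Q = ṁ·Δh = 960.9 kg/h × 435.98 kJ/kg = 418930 kJ/h
|Q| = 116.37 kW = 6982.2 kJ/min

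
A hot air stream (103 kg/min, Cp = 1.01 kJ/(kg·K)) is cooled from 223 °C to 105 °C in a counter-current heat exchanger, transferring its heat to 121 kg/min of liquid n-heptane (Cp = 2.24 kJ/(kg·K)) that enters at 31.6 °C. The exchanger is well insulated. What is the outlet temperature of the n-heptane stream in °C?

T_c,out = 76.9 °C

Heat released by hot stream: Q = 103 × 1.01 × (223 − 105) = 12276 kJ/min
Energy balance on cold side (adiabatic exchanger): Q = ṁ_c·Cp_c·(T_c,out − T_c,in)
T_c,out = 31.6 + 12276/(121 × 2.24) = 76.891 °C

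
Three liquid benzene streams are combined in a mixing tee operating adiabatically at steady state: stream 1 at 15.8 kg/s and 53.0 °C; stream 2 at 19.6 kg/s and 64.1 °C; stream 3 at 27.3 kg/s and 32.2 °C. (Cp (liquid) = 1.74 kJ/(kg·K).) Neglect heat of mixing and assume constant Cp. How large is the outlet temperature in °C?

Adiabatic, steady state ⇒ Σ ṁᵢCp,ᵢ(T_out − Tᵢ) = 0
T_out = Σ ṁᵢCp,ᵢTᵢ / Σ ṁᵢCp,ᵢ
      = 5172.7 / 109.1 = 47.413 °C

T_out = 47.4 °C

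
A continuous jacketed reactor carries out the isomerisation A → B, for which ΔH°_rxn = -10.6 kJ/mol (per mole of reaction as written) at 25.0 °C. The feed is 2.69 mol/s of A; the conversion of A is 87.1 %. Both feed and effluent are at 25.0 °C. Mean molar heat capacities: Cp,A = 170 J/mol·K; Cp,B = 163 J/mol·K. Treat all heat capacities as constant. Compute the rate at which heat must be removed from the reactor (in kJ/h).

Extent of reaction ξ = 0.871 × 2.69 = 2.343 mol/s
Reaction term: ξ·ΔH°_rxn = 2.343 × -10.6 = -24.836 kJ/s
Q = ΔH = -24.836 kJ/s = -24.836 kW
Heat removed = 89408 kJ/h

Q_out = 89400 kJ/h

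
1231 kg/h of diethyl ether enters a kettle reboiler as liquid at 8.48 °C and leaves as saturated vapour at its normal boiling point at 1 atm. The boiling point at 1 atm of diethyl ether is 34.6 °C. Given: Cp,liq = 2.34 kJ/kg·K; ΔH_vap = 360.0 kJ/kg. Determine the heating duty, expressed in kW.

Q = 144 kW

liquid 8.48→34.6 °C: 61.121 kJ/kg
vaporisation at 34.6 °C: 360 kJ/kg
Δh = 61.121 + 360 = 421.12 kJ/kg
Q = ṁ·Δh = 1231 kg/h × 421.12 kJ/kg = 518400 kJ/h
|Q| = 144 kW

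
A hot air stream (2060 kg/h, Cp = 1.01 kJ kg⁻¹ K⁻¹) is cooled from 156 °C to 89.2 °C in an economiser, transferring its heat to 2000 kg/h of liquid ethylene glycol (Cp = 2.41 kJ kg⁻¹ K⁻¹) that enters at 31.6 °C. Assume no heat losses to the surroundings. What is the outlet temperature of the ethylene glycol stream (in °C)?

Heat released by hot stream: Q = 2060 × 1.01 × (156 − 89.2) = 138980 kJ/h
Energy balance on cold side (adiabatic exchanger): Q = ṁ_c·Cp_c·(T_c,out − T_c,in)
T_c,out = 31.6 + 138980/(2000 × 2.41) = 60.435 °C

T_c,out = 60.4 °C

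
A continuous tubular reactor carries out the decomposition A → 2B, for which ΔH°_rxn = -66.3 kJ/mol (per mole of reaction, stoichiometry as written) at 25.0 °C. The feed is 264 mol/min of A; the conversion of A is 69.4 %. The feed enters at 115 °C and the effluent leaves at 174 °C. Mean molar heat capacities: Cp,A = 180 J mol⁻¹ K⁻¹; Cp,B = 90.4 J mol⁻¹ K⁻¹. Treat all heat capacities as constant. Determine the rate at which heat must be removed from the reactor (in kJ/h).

Extent of reaction ξ = 0.694 × 264 = 183.22 mol/min
Reaction term: ξ·ΔH°_rxn = 183.22 × -66.3 = -12147 kJ/min
Sensible, feed 115→25 °C: -4276.8 kJ/min
Outlet flows (mol/min): A 80.784, B 366.43
Sensible, products 25→174 °C: 7102.3 kJ/min
Q = ΔH = -9321.7 kJ/min = -155.36 kW
Heat removed = 559300 kJ/h

Q_out = 559000 kJ/h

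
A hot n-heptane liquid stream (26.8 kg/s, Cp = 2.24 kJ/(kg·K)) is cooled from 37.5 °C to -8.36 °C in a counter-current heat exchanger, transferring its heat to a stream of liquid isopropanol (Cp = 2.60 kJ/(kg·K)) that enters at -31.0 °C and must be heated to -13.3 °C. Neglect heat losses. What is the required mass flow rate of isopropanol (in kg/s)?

Heat released by hot stream: Q = 26.8 × 2.24 × (37.5 − -8.36) = 2753.1 kJ/s
Energy balance on cold side (adiabatic exchanger): Q = ṁ_c·Cp_c·(T_c,out − T_c,in)
ṁ_c = 2753.1 / [2.60 × (-13.3 − -31.0)] = 59.823 kg/s

ṁ_c = 59.8 kg/s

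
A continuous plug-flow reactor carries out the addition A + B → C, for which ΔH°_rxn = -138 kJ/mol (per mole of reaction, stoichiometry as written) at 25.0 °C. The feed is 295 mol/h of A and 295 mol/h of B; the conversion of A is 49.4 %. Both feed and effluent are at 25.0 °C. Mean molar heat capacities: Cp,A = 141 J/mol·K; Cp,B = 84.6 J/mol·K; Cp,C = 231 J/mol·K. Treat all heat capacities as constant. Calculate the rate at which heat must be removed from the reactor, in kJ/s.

Extent of reaction ξ = 0.494 × 295 = 145.73 mol/h
Reaction term: ξ·ΔH°_rxn = 145.73 × -138 = -20111 kJ/h
Q = ΔH = -20111 kJ/h = -5.5863 kW
Heat removed = 5.5863 kJ/s

Q_out = 5.59 kJ/s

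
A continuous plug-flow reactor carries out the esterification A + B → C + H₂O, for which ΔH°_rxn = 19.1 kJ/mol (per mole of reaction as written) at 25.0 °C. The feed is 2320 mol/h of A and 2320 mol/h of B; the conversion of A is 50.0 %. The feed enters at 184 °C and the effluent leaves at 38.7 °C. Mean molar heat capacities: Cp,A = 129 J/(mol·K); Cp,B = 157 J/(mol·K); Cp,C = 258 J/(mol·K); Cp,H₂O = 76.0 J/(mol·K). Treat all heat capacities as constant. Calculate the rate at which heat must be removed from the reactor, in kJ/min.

Extent of reaction ξ = 0.500 × 2320 = 1160 mol/h
Reaction term: ξ·ΔH°_rxn = 1160 × 19.1 = 22156 kJ/h
Sensible, feed 184→25 °C: -105500 kJ/h
Outlet flows (mol/h): A 1160, B 1160, C 1160, H₂O 1160
Sensible, products 25→38.7 °C: 9853 kJ/h
Q = ΔH = -73491 kJ/h = -20.414 kW
Heat removed = 1224.8 kJ/min

Q_out = 1220 kJ/min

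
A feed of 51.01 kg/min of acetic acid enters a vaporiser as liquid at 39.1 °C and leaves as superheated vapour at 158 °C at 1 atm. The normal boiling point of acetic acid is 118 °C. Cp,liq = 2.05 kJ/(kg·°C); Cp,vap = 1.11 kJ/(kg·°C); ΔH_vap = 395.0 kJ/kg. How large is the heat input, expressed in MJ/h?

liquid 39.1→118 °C: 161.75 kJ/kg
vaporisation at 118 °C: 395 kJ/kg
vapour 118→158 °C: 44.4 kJ/kg
Δh = 161.75 + 395 + 44.4 = 601.14 kJ/kg
Q = ṁ·Δh = 51.01 kg/min × 601.14 kJ/kg = 30664 kJ/min
|Q| = 511.07 kW = 1839.9 MJ/h

Q = 1840 MJ/h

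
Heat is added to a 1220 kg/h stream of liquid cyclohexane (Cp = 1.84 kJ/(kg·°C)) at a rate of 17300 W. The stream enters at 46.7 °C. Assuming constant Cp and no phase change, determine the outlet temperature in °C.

T_out = 74.4 °C

Q = 17300 W = 62280 kJ/h
ΔT = Q/(ṁ·Cp) = 62280/(1220×1.84) = 27.744 K
T_out = 46.7 + 27.744 = 74.444 °C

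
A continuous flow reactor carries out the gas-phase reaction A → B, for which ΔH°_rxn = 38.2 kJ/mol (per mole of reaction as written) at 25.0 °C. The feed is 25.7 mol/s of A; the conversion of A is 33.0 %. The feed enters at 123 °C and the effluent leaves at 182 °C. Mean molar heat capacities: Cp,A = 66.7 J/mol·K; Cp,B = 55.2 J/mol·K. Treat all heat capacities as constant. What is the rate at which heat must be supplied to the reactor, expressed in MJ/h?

Q_in = 1480 MJ/h

Extent of reaction ξ = 0.330 × 25.7 = 8.481 mol/s
Reaction term: ξ·ΔH°_rxn = 8.481 × 38.2 = 323.97 kJ/s
Sensible, feed 123→25 °C: -167.99 kJ/s
Outlet flows (mol/s): A 17.219, B 8.481
Sensible, products 25→182 °C: 253.82 kJ/s
Q = ΔH = 409.8 kJ/s = 409.8 kW
Heat supplied = 1475.3 MJ/h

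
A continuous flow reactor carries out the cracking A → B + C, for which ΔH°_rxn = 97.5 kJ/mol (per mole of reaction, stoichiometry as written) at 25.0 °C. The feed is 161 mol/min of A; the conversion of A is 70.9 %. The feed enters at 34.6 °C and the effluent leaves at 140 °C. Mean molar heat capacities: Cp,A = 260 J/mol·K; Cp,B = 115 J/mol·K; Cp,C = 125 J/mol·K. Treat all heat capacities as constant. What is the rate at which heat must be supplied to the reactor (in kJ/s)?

Extent of reaction ξ = 0.709 × 161 = 114.15 mol/min
Reaction term: ξ·ΔH°_rxn = 114.15 × 97.5 = 11130 kJ/min
Sensible, feed 34.6→25 °C: -401.86 kJ/min
Outlet flows (mol/min): A 46.851, B 114.15, C 114.15
Sensible, products 25→140 °C: 4551.4 kJ/min
Q = ΔH = 15279 kJ/min = 254.65 kW
Heat supplied = 254.65 kJ/s

Q_in = 255 kJ/s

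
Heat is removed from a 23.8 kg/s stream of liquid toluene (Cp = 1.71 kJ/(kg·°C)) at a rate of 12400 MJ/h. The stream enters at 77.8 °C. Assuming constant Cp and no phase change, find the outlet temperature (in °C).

T_out = -6.83 °C

Q = 12400 MJ/h = 3444.4 kJ/s
ΔT = Q/(ṁ·Cp) = 3444.4/(23.8×1.71) = 84.634 K
T_out = 77.8 − 84.634 = -6.8342 °C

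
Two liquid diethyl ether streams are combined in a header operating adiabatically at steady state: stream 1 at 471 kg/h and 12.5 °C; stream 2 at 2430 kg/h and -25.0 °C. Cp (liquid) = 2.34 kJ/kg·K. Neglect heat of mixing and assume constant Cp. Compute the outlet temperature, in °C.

T_out = -18.9 °C

Adiabatic, steady state ⇒ Σ ṁᵢCp,ᵢ(T_out − Tᵢ) = 0
T_out = Σ ṁᵢCp,ᵢTᵢ / Σ ṁᵢCp,ᵢ
      = -128380 / 6788.3 = -18.912 °C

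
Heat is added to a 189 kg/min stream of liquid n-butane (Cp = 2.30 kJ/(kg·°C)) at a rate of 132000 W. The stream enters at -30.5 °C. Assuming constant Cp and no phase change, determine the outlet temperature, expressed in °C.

Q = 132000 W = 7920 kJ/min
ΔT = Q/(ṁ·Cp) = 7920/(189×2.30) = 18.219 K
T_out = -30.5 + 18.219 = -12.281 °C

T_out = -12.3 °C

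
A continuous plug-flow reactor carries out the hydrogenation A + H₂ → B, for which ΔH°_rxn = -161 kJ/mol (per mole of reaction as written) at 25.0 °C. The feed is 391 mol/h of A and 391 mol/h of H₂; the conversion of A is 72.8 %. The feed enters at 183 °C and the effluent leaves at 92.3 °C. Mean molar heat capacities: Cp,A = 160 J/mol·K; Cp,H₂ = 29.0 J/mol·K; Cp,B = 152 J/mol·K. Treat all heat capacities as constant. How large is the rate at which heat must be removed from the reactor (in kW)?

Extent of reaction ξ = 0.728 × 391 = 284.65 mol/h
Reaction term: ξ·ΔH°_rxn = 284.65 × -161 = -45828 kJ/h
Sensible, feed 183→25 °C: -11676 kJ/h
Outlet flows (mol/h): A 106.35, H₂ 106.35, B 284.65
Sensible, products 25→92.3 °C: 4264.6 kJ/h
Q = ΔH = -53240 kJ/h = -14.789 kW
Heat removed = 14.789 kW

Q_out = 14.8 kW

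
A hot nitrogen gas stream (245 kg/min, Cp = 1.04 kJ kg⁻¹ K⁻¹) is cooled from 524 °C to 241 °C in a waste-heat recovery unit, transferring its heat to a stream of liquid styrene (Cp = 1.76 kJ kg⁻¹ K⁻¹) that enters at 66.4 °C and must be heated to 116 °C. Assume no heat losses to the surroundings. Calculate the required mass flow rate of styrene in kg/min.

Heat released by hot stream: Q = 245 × 1.04 × (524 − 241) = 72108 kJ/min
Energy balance on cold side (adiabatic exchanger): Q = ṁ_c·Cp_c·(T_c,out − T_c,in)
ṁ_c = 72108 / [1.76 × (116 − 66.4)] = 826.02 kg/min

ṁ_c = 826 kg/min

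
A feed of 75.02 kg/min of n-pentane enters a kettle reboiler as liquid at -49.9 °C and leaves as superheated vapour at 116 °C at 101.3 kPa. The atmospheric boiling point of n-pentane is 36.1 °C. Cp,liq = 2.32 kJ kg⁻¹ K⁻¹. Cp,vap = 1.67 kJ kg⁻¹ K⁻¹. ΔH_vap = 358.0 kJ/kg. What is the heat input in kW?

Q = 864 kW

liquid -49.9→36.1 °C: 199.52 kJ/kg
vaporisation at 36.1 °C: 358 kJ/kg
vapour 36.1→116 °C: 133.43 kJ/kg
Δh = 199.52 + 358 + 133.43 = 690.95 kJ/kg
Q = ṁ·Δh = 75.02 kg/min × 690.95 kJ/kg = 51835 kJ/min
|Q| = 863.92 kW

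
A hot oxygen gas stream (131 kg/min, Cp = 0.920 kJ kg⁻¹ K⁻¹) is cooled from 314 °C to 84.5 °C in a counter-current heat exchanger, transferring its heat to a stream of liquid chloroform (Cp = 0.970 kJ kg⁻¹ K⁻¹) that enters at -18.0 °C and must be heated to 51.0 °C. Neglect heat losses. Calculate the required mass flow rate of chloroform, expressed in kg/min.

Heat released by hot stream: Q = 131 × 0.920 × (314 − 84.5) = 27659 kJ/min
Energy balance on cold side (adiabatic exchanger): Q = ṁ_c·Cp_c·(T_c,out − T_c,in)
ṁ_c = 27659 / [0.970 × (51.0 − -18.0)] = 413.26 kg/min

ṁ_c = 413 kg/min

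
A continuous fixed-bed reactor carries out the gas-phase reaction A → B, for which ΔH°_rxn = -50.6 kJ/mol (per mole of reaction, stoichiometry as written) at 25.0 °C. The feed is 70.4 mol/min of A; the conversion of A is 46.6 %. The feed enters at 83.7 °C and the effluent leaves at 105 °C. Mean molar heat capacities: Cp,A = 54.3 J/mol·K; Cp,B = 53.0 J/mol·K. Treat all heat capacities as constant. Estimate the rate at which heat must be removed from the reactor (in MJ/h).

Extent of reaction ξ = 0.466 × 70.4 = 32.806 mol/min
Reaction term: ξ·ΔH°_rxn = 32.806 × -50.6 = -1660 kJ/min
Sensible, feed 83.7→25 °C: -224.39 kJ/min
Outlet flows (mol/min): A 37.594, B 32.806
Sensible, products 25→105 °C: 302.41 kJ/min
Q = ΔH = -1582 kJ/min = -26.367 kW
Heat removed = 94.92 MJ/h

Q_out = 94.9 MJ/h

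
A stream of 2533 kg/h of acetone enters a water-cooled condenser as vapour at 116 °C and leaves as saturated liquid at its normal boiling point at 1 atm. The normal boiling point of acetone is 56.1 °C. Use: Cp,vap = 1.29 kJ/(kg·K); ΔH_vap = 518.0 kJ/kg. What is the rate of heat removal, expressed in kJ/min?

vapour 116→56.1 °C: -77.271 kJ/kg
condensation at 56.1 °C: -518 kJ/kg
Δh = -77.271 + -518 = -595.27 kJ/kg
Q = ṁ·Δh = 2533 kg/h × -595.27 kJ/kg = -1.5078e+06 kJ/h
|Q| = 418.84 kW = 25130 kJ/min

Q_c = 25100 kJ/min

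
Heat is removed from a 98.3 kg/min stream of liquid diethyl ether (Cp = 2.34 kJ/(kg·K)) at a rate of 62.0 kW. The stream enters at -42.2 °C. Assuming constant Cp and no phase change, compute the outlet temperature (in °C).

Q = 62.0 kW = 3720 kJ/min
ΔT = Q/(ṁ·Cp) = 3720/(98.3×2.34) = 16.172 K
T_out = -42.2 − 16.172 = -58.372 °C

T_out = -58.4 °C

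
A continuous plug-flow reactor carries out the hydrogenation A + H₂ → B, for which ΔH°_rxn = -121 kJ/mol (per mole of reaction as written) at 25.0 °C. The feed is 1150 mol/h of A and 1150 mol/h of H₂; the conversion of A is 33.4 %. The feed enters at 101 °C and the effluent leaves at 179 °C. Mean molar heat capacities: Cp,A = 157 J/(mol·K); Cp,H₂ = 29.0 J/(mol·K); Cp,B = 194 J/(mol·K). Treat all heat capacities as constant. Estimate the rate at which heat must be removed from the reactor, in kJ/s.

Q_out = 8.14 kJ/s

Extent of reaction ξ = 0.334 × 1150 = 384.1 mol/h
Reaction term: ξ·ΔH°_rxn = 384.1 × -121 = -46476 kJ/h
Sensible, feed 101→25 °C: -16256 kJ/h
Outlet flows (mol/h): A 765.9, H₂ 765.9, B 384.1
Sensible, products 25→179 °C: 33414 kJ/h
Q = ΔH = -29319 kJ/h = -8.1441 kW
Heat removed = 8.1441 kJ/s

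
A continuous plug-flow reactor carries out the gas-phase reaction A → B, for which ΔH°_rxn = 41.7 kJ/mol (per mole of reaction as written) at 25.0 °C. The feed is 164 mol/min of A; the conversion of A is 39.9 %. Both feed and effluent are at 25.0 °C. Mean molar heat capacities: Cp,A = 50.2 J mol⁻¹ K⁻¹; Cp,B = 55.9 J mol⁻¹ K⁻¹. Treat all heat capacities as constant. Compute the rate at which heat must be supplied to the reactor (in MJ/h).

Q_in = 164 MJ/h

Extent of reaction ξ = 0.399 × 164 = 65.436 mol/min
Reaction term: ξ·ΔH°_rxn = 65.436 × 41.7 = 2728.7 kJ/min
Q = ΔH = 2728.7 kJ/min = 45.478 kW
Heat supplied = 163.72 MJ/h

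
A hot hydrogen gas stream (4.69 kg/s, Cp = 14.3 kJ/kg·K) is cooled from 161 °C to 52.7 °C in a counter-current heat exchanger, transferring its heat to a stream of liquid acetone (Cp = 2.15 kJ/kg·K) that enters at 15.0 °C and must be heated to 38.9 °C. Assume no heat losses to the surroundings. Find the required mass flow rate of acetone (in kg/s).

Heat released by hot stream: Q = 4.69 × 14.3 × (161 − 52.7) = 7263.4 kJ/s
Energy balance on cold side (adiabatic exchanger): Q = ṁ_c·Cp_c·(T_c,out − T_c,in)
ṁ_c = 7263.4 / [2.15 × (38.9 − 15.0)] = 141.35 kg/s

ṁ_c = 141 kg/s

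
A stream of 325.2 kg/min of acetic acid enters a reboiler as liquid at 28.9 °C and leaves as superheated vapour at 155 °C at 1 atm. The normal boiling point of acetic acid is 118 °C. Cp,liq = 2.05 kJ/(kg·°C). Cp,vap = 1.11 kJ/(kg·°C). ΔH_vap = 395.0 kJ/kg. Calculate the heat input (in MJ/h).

liquid 28.9→118 °C: 182.65 kJ/kg
vaporisation at 118 °C: 395 kJ/kg
vapour 118→155 °C: 41.07 kJ/kg
Δh = 182.65 + 395 + 41.07 = 618.73 kJ/kg
Q = ṁ·Δh = 325.2 kg/min × 618.73 kJ/kg = 201210 kJ/min
|Q| = 3353.5 kW = 12073 MJ/h

Q = 12100 MJ/h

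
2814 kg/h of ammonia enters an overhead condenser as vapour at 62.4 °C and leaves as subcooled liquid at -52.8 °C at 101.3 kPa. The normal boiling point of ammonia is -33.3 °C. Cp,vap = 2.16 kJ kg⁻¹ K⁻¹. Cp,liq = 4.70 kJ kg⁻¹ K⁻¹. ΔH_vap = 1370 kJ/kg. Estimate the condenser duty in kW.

Q_c = 1300 kW

vapour 62.4→-33.3 °C: -206.71 kJ/kg
condensation at -33.3 °C: -1370 kJ/kg
liquid -33.3→-52.8 °C: -91.65 kJ/kg
Δh = -206.71 + -1370 + -91.65 = -1668.4 kJ/kg
Q = ṁ·Δh = 2814 kg/h × -1668.4 kJ/kg = -4.6948e+06 kJ/h
|Q| = 1304.1 kW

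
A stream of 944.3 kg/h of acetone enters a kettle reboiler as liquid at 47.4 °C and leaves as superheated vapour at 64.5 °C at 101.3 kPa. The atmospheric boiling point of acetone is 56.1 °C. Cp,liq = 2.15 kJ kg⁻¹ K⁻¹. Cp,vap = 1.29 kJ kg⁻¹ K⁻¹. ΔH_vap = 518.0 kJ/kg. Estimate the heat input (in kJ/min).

liquid 47.4→56.1 °C: 18.705 kJ/kg
vaporisation at 56.1 °C: 518 kJ/kg
vapour 56.1→64.5 °C: 10.836 kJ/kg
Δh = 18.705 + 518 + 10.836 = 547.54 kJ/kg
Q = ṁ·Δh = 944.3 kg/h × 547.54 kJ/kg = 517040 kJ/h
|Q| = 143.62 kW = 8617.4 kJ/min

Q = 8620 kJ/min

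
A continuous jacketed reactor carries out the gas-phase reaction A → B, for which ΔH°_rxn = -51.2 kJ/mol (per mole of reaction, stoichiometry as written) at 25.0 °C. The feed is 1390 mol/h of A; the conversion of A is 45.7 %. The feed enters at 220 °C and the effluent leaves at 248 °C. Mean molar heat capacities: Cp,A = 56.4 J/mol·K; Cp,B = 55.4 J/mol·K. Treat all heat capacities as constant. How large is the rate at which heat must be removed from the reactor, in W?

Extent of reaction ξ = 0.457 × 1390 = 635.23 mol/h
Reaction term: ξ·ΔH°_rxn = 635.23 × -51.2 = -32524 kJ/h
Sensible, feed 220→25 °C: -15287 kJ/h
Outlet flows (mol/h): A 754.77, B 635.23
Sensible, products 25→248 °C: 17341 kJ/h
Q = ΔH = -30470 kJ/h = -8.464 kW
Heat removed = 8464 W

Q_out = 8460 W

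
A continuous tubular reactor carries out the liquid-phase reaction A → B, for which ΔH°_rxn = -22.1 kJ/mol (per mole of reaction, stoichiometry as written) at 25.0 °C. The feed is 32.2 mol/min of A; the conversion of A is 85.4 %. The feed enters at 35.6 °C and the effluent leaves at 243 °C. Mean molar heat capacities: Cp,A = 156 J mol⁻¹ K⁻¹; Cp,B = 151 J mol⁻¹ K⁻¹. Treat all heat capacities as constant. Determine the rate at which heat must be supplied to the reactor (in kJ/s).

Extent of reaction ξ = 0.854 × 32.2 = 27.499 mol/min
Reaction term: ξ·ΔH°_rxn = 27.499 × -22.1 = -607.72 kJ/min
Sensible, feed 35.6→25 °C: -53.246 kJ/min
Outlet flows (mol/min): A 4.7012, B 27.499
Sensible, products 25→243 °C: 1065.1 kJ/min
Q = ΔH = 404.11 kJ/min = 6.7352 kW
Heat supplied = 6.7352 kJ/s

Q_in = 6.74 kJ/s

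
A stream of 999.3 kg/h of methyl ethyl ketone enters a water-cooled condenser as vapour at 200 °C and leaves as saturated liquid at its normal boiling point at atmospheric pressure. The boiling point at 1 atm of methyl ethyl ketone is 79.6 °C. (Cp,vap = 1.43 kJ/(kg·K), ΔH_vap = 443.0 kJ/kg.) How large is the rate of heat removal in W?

vapour 200→79.6 °C: -172.17 kJ/kg
condensation at 79.6 °C: -443 kJ/kg
Δh = -172.17 + -443 = -615.17 kJ/kg
Q = ṁ·Δh = 999.3 kg/h × -615.17 kJ/kg = -614740 kJ/h
|Q| = 170.76 kW = 170760 W

Q_c = 171000 W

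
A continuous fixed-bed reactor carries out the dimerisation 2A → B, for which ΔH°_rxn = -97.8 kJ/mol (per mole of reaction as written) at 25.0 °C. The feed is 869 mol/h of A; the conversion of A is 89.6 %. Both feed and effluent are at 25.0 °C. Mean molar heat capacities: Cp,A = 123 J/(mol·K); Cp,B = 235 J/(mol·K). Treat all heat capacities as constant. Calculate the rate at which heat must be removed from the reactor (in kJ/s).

Q_out = 10.6 kJ/s

Extent of reaction ξ = 0.896 × 869 / 2 = 389.31 mol/h
Reaction term: ξ·ΔH°_rxn = 389.31 × -97.8 = -38075 kJ/h
Q = ΔH = -38075 kJ/h = -10.576 kW
Heat removed = 10.576 kJ/s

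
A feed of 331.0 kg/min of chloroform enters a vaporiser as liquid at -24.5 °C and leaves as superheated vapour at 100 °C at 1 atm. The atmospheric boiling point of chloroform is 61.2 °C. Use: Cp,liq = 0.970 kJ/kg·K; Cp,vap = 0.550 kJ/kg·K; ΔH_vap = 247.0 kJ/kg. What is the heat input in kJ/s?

liquid -24.5→61.2 °C: 83.129 kJ/kg
vaporisation at 61.2 °C: 247 kJ/kg
vapour 61.2→100 °C: 21.34 kJ/kg
Δh = 83.129 + 247 + 21.34 = 351.47 kJ/kg
Q = ṁ·Δh = 331.0 kg/min × 351.47 kJ/kg = 116340 kJ/min
|Q| = 1938.9 kW

Q = 1940 kJ/s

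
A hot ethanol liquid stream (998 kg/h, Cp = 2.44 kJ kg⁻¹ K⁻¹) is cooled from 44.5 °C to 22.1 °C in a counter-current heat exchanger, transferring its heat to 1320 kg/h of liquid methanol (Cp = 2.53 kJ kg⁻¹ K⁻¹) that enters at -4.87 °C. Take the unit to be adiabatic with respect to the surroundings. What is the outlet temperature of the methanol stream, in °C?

Heat released by hot stream: Q = 998 × 2.44 × (44.5 − 22.1) = 54547 kJ/h
Energy balance on cold side (adiabatic exchanger): Q = ṁ_c·Cp_c·(T_c,out − T_c,in)
T_c,out = -4.87 + 54547/(1320 × 2.53) = 11.463 °C

T_c,out = 11.5 °C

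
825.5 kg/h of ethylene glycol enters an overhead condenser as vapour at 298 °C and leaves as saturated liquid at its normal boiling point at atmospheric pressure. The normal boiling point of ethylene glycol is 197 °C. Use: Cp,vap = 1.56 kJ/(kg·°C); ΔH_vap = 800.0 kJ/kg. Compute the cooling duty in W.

Q_c = 220000 W

vapour 298→197 °C: -157.56 kJ/kg
condensation at 197 °C: -800 kJ/kg
Δh = -157.56 + -800 = -957.56 kJ/kg
Q = ṁ·Δh = 825.5 kg/h × -957.56 kJ/kg = -790470 kJ/h
|Q| = 219.57 kW = 219570 W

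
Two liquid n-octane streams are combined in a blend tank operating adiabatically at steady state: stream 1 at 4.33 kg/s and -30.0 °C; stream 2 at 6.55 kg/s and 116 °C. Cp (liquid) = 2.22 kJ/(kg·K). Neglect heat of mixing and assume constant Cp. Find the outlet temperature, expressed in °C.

No heat crosses the boundary, so H_out = H_in.
T_out = Σ ṁᵢCp,ᵢTᵢ / Σ ṁᵢCp,ᵢ
      = 1398.4 / 24.154 = 57.895 °C

T_out = 57.9 °C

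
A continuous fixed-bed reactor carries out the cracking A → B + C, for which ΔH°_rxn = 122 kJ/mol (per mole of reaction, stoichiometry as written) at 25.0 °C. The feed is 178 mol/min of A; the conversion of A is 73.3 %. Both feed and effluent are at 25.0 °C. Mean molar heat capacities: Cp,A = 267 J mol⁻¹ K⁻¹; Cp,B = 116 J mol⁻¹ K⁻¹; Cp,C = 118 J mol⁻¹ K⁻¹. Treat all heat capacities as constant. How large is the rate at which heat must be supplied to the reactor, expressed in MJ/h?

Q_in = 955 MJ/h

Extent of reaction ξ = 0.733 × 178 = 130.47 mol/min
Reaction term: ξ·ΔH°_rxn = 130.47 × 122 = 15918 kJ/min
Q = ΔH = 15918 kJ/min = 265.3 kW
Heat supplied = 955.07 MJ/h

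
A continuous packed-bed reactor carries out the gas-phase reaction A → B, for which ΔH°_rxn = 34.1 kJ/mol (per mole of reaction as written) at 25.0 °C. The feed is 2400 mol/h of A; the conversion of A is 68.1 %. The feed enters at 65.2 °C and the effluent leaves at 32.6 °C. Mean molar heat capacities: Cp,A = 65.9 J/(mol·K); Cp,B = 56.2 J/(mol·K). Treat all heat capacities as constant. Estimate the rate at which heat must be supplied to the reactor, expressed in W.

Q_in = 14000 W

Extent of reaction ξ = 0.681 × 2400 = 1634.4 mol/h
Reaction term: ξ·ΔH°_rxn = 1634.4 × 34.1 = 55733 kJ/h
Sensible, feed 65.2→25 °C: -6358 kJ/h
Outlet flows (mol/h): A 765.6, B 1634.4
Sensible, products 25→32.6 °C: 1081.5 kJ/h
Q = ΔH = 50457 kJ/h = 14.016 kW
Heat supplied = 14016 W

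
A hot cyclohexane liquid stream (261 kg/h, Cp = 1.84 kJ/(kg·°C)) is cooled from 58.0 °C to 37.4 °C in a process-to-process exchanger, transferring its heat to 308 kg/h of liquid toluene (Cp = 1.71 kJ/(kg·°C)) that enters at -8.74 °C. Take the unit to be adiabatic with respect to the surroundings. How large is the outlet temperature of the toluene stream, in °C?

T_c,out = 10.0 °C

Heat released by hot stream: Q = 261 × 1.84 × (58.0 − 37.4) = 9892.9 kJ/h
Energy balance on cold side (adiabatic exchanger): Q = ṁ_c·Cp_c·(T_c,out − T_c,in)
T_c,out = -8.74 + 9892.9/(308 × 1.71) = 10.044 °C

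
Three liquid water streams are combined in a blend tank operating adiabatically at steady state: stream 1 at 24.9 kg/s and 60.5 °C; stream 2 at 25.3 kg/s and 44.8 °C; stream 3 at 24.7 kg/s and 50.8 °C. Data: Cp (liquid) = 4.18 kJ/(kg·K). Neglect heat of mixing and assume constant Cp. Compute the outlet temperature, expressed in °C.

Adiabatic, steady state ⇒ Σ ṁᵢCp,ᵢ(T_out − Tᵢ) = 0
Σ ṁᵢCp,ᵢTᵢ = 24.9×4.18×60.5 + 25.3×4.18×44.8 + 24.7×4.18×50.8 = 16280
Σ ṁᵢCp,ᵢ = 24.9×4.18 + 25.3×4.18 + 24.7×4.18 = 313.08
T_out = 16280 / 313.08 = 51.998 °C

T_out = 52.0 °C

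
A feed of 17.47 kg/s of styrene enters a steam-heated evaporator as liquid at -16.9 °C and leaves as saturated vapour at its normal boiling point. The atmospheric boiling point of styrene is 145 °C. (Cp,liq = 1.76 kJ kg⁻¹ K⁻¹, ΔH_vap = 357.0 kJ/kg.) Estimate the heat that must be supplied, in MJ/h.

liquid -16.9→145 °C: 284.94 kJ/kg
vaporisation at 145 °C: 357 kJ/kg
Δh = 284.94 + 357 = 641.94 kJ/kg
Q = ṁ·Δh = 17.47 kg/s × 641.94 kJ/kg = 11215 kJ/s
|Q| = 11215 kW = 40373 MJ/h

Q = 40400 MJ/h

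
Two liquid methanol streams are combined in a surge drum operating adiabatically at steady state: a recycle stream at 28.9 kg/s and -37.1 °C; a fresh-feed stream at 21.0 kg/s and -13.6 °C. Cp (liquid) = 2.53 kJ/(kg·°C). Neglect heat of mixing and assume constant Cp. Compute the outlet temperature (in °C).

T_out = -27.2 °C

Adiabatic, steady state ⇒ Σ ṁᵢCp,ᵢ(T_out − Tᵢ) = 0
T_out = Σ ṁᵢCp,ᵢTᵢ / Σ ṁᵢCp,ᵢ
      = -3435.2 / 126.25 = -27.21 °C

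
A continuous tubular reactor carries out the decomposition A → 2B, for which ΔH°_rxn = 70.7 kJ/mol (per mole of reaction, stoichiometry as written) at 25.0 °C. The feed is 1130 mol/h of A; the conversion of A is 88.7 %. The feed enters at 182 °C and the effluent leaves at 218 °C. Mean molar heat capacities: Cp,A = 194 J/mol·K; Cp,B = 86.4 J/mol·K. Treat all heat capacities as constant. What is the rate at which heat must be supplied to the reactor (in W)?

Q_in = 20700 W

Extent of reaction ξ = 0.887 × 1130 = 1002.3 mol/h
Reaction term: ξ·ΔH°_rxn = 1002.3 × 70.7 = 70863 kJ/h
Sensible, feed 182→25 °C: -34418 kJ/h
Outlet flows (mol/h): A 127.69, B 2004.6
Sensible, products 25→218 °C: 38208 kJ/h
Q = ΔH = 74654 kJ/h = 20.737 kW
Heat supplied = 20737 W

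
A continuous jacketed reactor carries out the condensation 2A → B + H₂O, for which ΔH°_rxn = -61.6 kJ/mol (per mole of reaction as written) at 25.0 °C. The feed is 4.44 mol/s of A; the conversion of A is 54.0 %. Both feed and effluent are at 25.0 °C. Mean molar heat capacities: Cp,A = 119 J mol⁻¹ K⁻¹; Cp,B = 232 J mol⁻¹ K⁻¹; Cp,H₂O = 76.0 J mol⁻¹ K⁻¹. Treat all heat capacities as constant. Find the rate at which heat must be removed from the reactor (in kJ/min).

Q_out = 4430 kJ/min

Extent of reaction ξ = 0.540 × 4.44 / 2 = 1.1988 mol/s
Reaction term: ξ·ΔH°_rxn = 1.1988 × -61.6 = -73.846 kJ/s
Q = ΔH = -73.846 kJ/s = -73.846 kW
Heat removed = 4430.8 kJ/min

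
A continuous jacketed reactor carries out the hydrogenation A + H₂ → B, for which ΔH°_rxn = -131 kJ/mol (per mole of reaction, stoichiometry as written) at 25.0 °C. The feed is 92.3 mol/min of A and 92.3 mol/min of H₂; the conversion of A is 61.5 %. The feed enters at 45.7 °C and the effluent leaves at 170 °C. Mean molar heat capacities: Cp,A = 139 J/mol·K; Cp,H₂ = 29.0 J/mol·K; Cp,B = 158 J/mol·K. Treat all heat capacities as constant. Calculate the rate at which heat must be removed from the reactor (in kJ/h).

Q_out = 335000 kJ/h

Extent of reaction ξ = 0.615 × 92.3 = 56.764 mol/min
Reaction term: ξ·ΔH°_rxn = 56.764 × -131 = -7436.1 kJ/min
Sensible, feed 45.7→25 °C: -320.98 kJ/min
Outlet flows (mol/min): A 35.535, H₂ 35.535, B 56.764
Sensible, products 25→170 °C: 2166.1 kJ/min
Q = ΔH = -5591 kJ/min = -93.184 kW
Heat removed = 335460 kJ/h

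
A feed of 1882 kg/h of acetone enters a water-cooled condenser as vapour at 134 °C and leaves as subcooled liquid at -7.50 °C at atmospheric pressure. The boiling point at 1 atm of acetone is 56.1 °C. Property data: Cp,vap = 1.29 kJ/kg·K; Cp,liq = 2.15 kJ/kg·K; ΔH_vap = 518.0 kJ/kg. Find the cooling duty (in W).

vapour 134→56.1 °C: -100.49 kJ/kg
condensation at 56.1 °C: -518 kJ/kg
liquid 56.1→-7.50 °C: -136.74 kJ/kg
Δh = -100.49 + -518 + -136.74 = -755.23 kJ/kg
Q = ṁ·Δh = 1882 kg/h × -755.23 kJ/kg = -1.4213e+06 kJ/h
|Q| = 394.82 kW = 394820 W

Q_c = 395000 W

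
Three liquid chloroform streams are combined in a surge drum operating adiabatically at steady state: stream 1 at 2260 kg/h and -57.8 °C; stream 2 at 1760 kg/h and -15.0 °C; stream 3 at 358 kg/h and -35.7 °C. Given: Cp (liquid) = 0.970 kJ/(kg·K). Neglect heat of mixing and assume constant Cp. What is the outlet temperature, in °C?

Energy balance with Q = 0: Σ ṁᵢCp,ᵢ(T_out − Tᵢ) = 0
Σ ṁᵢCp,ᵢTᵢ = 2260×0.970×-57.8 + 1760×0.970×-15.0 + 358×0.970×-35.7 = -164710
Σ ṁᵢCp,ᵢ = 2260×0.970 + 1760×0.970 + 358×0.970 = 4246.7
T_out = -164710 / 4246.7 = -38.787 °C

T_out = -38.8 °C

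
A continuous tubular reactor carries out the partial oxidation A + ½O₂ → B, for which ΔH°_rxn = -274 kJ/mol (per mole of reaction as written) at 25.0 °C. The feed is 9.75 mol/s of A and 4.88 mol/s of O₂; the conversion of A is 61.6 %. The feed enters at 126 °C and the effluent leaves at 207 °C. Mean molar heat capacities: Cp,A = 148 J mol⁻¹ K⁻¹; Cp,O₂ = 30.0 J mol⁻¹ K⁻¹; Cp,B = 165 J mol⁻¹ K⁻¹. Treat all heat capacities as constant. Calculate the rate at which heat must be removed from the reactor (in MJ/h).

Q_out = 5450 MJ/h

Extent of reaction ξ = 0.616 × 9.75 = 6.006 mol/s
Reaction term: ξ·ΔH°_rxn = 6.006 × -274 = -1645.6 kJ/s
Sensible, feed 126→25 °C: -160.53 kJ/s
Outlet flows (mol/s): A 3.744, O₂ 1.877, B 6.006
Sensible, products 25→207 °C: 291.46 kJ/s
Q = ΔH = -1514.7 kJ/s = -1514.7 kW
Heat removed = 5453 MJ/h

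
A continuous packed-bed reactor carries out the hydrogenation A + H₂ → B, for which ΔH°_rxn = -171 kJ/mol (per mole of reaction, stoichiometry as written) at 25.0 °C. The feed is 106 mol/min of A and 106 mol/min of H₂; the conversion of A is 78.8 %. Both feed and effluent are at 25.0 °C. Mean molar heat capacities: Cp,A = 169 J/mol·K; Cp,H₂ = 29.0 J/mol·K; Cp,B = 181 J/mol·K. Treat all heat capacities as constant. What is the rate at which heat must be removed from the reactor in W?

Q_out = 238000 W

Extent of reaction ξ = 0.788 × 106 = 83.528 mol/min
Reaction term: ξ·ΔH°_rxn = 83.528 × -171 = -14283 kJ/min
Q = ΔH = -14283 kJ/min = -238.05 kW
Heat removed = 238050 W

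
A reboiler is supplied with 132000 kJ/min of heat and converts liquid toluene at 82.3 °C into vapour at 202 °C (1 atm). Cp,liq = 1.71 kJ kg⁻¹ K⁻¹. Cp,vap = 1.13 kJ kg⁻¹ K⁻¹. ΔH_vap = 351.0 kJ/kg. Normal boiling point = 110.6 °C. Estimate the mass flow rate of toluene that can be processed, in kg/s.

ṁ = 4.38 kg/s

Δh = 1.71×(110.6−82.3) + 351.0 + 1.13×(202−110.6) = 502.67 kJ/kg
Q = 132000 kJ/min = 2200 kJ/s = 2200 kJ/s
ṁ = Q/Δh = 2200 / 502.67 = 4.3766 kg/s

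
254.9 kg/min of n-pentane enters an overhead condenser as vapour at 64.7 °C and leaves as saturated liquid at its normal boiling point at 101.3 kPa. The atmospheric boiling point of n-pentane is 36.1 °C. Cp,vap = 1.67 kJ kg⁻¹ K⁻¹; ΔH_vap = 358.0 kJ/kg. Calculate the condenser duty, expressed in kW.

vapour 64.7→36.1 °C: -47.762 kJ/kg
condensation at 36.1 °C: -358 kJ/kg
Δh = -47.762 + -358 = -405.76 kJ/kg
Q = ṁ·Δh = 254.9 kg/min × -405.76 kJ/kg = -103430 kJ/min
|Q| = 1723.8 kW

Q_c = 1720 kW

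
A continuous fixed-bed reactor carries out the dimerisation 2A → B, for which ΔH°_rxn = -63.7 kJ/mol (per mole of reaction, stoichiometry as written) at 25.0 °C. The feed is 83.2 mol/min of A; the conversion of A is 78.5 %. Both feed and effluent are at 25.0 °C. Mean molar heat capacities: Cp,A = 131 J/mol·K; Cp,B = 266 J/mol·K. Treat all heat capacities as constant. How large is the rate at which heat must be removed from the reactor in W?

Q_out = 34700 W

Extent of reaction ξ = 0.785 × 83.2 / 2 = 32.656 mol/min
Reaction term: ξ·ΔH°_rxn = 32.656 × -63.7 = -2080.2 kJ/min
Q = ΔH = -2080.2 kJ/min = -34.67 kW
Heat removed = 34670 W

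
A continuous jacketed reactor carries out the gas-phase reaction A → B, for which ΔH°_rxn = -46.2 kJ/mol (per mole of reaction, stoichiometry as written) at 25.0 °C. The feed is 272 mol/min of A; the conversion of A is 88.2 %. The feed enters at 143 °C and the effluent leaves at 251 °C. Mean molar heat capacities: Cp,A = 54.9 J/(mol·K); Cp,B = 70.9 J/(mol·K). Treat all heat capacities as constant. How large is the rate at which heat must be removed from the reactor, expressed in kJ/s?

Q_out = 143 kJ/s

Extent of reaction ξ = 0.882 × 272 = 239.9 mol/min
Reaction term: ξ·ΔH°_rxn = 239.9 × -46.2 = -11084 kJ/min
Sensible, feed 143→25 °C: -1762.1 kJ/min
Outlet flows (mol/min): A 32.096, B 239.9
Sensible, products 25→251 °C: 4242.3 kJ/min
Q = ΔH = -8603.3 kJ/min = -143.39 kW
Heat removed = 143.39 kJ/s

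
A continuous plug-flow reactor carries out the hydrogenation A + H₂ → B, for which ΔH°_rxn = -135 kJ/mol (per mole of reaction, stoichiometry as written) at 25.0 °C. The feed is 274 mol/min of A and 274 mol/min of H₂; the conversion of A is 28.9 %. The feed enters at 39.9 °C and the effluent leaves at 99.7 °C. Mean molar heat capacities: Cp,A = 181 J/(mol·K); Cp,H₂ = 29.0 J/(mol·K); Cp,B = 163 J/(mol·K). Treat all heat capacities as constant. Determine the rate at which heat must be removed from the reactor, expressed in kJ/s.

Extent of reaction ξ = 0.289 × 274 = 79.186 mol/min
Reaction term: ξ·ΔH°_rxn = 79.186 × -135 = -10690 kJ/min
Sensible, feed 39.9→25 °C: -857.35 kJ/min
Outlet flows (mol/min): A 194.81, H₂ 194.81, B 79.186
Sensible, products 25→99.7 °C: 4020.2 kJ/min
Q = ΔH = -7527.2 kJ/min = -125.45 kW
Heat removed = 125.45 kJ/s

Q_out = 125 kJ/s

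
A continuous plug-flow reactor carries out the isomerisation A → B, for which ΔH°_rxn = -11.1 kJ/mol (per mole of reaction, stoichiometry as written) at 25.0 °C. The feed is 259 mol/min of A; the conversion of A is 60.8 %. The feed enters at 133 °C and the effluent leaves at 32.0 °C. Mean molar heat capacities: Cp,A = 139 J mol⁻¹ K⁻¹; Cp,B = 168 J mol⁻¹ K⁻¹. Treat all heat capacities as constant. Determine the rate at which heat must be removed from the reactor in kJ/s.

Extent of reaction ξ = 0.608 × 259 = 157.47 mol/min
Reaction term: ξ·ΔH°_rxn = 157.47 × -11.1 = -1747.9 kJ/min
Sensible, feed 133→25 °C: -3888.1 kJ/min
Outlet flows (mol/min): A 101.53, B 157.47
Sensible, products 25→32.0 °C: 283.97 kJ/min
Q = ΔH = -5352.1 kJ/min = -89.201 kW
Heat removed = 89.201 kJ/s

Q_out = 89.2 kJ/s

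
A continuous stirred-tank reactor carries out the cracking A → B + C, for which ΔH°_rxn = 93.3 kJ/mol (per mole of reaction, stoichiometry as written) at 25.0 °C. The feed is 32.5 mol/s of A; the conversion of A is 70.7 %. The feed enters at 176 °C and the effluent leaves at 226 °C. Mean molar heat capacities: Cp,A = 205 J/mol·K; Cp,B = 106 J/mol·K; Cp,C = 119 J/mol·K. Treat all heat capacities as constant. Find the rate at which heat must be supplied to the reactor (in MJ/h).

Extent of reaction ξ = 0.707 × 32.5 = 22.977 mol/s
Reaction term: ξ·ΔH°_rxn = 22.977 × 93.3 = 2143.8 kJ/s
Sensible, feed 176→25 °C: -1006 kJ/s
Outlet flows (mol/s): A 9.5225, B 22.977, C 22.977
Sensible, products 25→226 °C: 1431.5 kJ/s
Q = ΔH = 2569.3 kJ/s = 2569.3 kW
Heat supplied = 9249.5 MJ/h

Q_in = 9250 MJ/h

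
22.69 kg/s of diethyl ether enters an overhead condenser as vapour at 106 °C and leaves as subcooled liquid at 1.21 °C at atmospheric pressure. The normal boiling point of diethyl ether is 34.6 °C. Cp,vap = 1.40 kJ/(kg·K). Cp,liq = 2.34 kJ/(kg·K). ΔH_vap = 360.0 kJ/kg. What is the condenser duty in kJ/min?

Q_c = 733000 kJ/min

vapour 106→34.6 °C: -99.96 kJ/kg
condensation at 34.6 °C: -360 kJ/kg
liquid 34.6→1.21 °C: -78.133 kJ/kg
Δh = -99.96 + -360 + -78.133 = -538.09 kJ/kg
Q = ṁ·Δh = 22.69 kg/s × -538.09 kJ/kg = -12209 kJ/s
|Q| = 12209 kW = 732560 kJ/min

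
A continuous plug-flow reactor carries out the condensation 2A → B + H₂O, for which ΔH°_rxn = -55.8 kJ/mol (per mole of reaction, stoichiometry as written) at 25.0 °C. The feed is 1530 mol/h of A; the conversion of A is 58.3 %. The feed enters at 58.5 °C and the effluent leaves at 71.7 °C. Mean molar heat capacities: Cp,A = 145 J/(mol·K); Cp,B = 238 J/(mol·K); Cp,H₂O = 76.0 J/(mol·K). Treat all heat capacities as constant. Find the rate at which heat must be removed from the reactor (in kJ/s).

Q_out = 5.96 kJ/s

Extent of reaction ξ = 0.583 × 1530 / 2 = 445.99 mol/h
Reaction term: ξ·ΔH°_rxn = 445.99 × -55.8 = -24887 kJ/h
Sensible, feed 58.5→25 °C: -7432 kJ/h
Outlet flows (mol/h): A 638.01, B 445.99, H₂O 445.99
Sensible, products 25→71.7 °C: 10860 kJ/h
Q = ΔH = -21458 kJ/h = -5.9606 kW
Heat removed = 5.9606 kJ/s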